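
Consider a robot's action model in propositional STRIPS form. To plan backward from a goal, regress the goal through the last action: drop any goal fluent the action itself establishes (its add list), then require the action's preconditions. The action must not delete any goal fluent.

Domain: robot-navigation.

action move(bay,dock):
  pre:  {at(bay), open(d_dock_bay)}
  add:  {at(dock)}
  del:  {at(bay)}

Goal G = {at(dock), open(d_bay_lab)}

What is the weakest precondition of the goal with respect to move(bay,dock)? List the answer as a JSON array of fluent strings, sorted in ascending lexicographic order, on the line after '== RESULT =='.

Compute (G \ add) ∪ pre:
  G ∩ del = {}  (empty — regression defined)
  G \ add = {at(dock), open(d_bay_lab)} \ {at(dock)} = {open(d_bay_lab)}
  ∪ pre   = {open(d_bay_lab)} ∪ {at(bay), open(d_dock_bay)}
          = {at(bay), open(d_bay_lab), open(d_dock_bay)}

== RESULT ==
["at(bay)", "open(d_bay_lab)", "open(d_dock_bay)"]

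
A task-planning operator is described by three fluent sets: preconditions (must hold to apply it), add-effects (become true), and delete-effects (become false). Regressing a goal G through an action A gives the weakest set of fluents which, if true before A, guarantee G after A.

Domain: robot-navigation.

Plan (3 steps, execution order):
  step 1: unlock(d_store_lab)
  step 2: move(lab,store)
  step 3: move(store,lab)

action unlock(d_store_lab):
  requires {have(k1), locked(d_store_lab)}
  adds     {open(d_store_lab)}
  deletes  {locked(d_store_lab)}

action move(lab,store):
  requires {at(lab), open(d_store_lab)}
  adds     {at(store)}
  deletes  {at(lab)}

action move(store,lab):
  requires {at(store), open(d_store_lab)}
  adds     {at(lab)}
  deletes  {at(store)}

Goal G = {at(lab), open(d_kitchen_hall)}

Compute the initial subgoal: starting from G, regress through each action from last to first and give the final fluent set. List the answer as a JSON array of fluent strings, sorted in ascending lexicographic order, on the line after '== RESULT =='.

Work backward from the goal:
  through step 3 (move(store,lab)): drop {at(lab)}, keep {open(d_kitchen_hall)}, require {at(store), open(d_store_lab)}
    → {at(store), open(d_kitchen_hall), open(d_store_lab)}
  through step 2 (move(lab,store)): drop {at(store)}, keep {open(d_kitchen_hall), open(d_store_lab)}, require {at(lab), open(d_store_lab)}
    → {at(lab), open(d_kitchen_hall), open(d_store_lab)}
  through step 1 (unlock(d_store_lab)): drop {open(d_store_lab)}, keep {at(lab), open(d_kitchen_hall)}, require {have(k1), locked(d_store_lab)}
    → {at(lab), have(k1), locked(d_store_lab), open(d_kitchen_hall)}

== RESULT ==
["at(lab)", "have(k1)", "locked(d_store_lab)", "open(d_kitchen_hall)"]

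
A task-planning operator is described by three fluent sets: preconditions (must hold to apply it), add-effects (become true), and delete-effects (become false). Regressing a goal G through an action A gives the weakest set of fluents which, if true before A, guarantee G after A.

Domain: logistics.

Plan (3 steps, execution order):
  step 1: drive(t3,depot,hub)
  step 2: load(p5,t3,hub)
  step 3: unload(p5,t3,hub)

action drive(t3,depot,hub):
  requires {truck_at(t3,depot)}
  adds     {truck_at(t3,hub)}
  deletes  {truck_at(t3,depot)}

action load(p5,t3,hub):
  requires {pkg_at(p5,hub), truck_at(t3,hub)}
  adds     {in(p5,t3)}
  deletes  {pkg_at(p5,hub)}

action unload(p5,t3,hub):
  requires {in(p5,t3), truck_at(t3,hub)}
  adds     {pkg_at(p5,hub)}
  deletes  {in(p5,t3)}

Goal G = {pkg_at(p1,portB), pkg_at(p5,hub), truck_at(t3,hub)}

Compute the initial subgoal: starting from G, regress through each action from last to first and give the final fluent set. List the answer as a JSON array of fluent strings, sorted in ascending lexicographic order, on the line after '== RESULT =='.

Work backward from the goal:
  through step 3 (unload(p5,t3,hub)): drop {pkg_at(p5,hub)}, keep {pkg_at(p1,portB), truck_at(t3,hub)}, require {in(p5,t3), truck_at(t3,hub)}
    → {in(p5,t3), pkg_at(p1,portB), truck_at(t3,hub)}
  through step 2 (load(p5,t3,hub)): drop {in(p5,t3)}, keep {pkg_at(p1,portB), truck_at(t3,hub)}, require {pkg_at(p5,hub), truck_at(t3,hub)}
    → {pkg_at(p1,portB), pkg_at(p5,hub), truck_at(t3,hub)}
  through step 1 (drive(t3,depot,hub)): drop {truck_at(t3,hub)}, keep {pkg_at(p1,portB), pkg_at(p5,hub)}, require {truck_at(t3,depot)}
    → {pkg_at(p1,portB), pkg_at(p5,hub), truck_at(t3,depot)}

== RESULT ==
["pkg_at(p1,portB)", "pkg_at(p5,hub)", "truck_at(t3,depot)"]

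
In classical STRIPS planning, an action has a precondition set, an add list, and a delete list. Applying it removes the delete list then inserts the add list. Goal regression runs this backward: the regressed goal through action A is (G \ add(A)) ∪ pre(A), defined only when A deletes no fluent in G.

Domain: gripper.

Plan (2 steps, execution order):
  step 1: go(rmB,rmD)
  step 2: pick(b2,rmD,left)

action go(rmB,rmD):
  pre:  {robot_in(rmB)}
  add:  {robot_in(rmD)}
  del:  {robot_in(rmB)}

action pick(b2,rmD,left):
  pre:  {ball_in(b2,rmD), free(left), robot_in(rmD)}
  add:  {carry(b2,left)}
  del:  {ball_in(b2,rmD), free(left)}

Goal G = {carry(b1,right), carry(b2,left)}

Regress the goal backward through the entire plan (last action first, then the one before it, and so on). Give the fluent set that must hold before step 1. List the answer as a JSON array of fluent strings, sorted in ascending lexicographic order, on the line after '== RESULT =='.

Work backward from the goal:
  through step 2 (pick(b2,rmD,left)): drop {carry(b2,left)}, keep {carry(b1,right)}, require {ball_in(b2,rmD), free(left), robot_in(rmD)}
    → {ball_in(b2,rmD), carry(b1,right), free(left), robot_in(rmD)}
  through step 1 (go(rmB,rmD)): drop {robot_in(rmD)}, keep {ball_in(b2,rmD), carry(b1,right), free(left)}, require {robot_in(rmB)}
    → {ball_in(b2,rmD), carry(b1,right), free(left), robot_in(rmB)}

== RESULT ==
["ball_in(b2,rmD)", "carry(b1,right)", "free(left)", "robot_in(rmB)"]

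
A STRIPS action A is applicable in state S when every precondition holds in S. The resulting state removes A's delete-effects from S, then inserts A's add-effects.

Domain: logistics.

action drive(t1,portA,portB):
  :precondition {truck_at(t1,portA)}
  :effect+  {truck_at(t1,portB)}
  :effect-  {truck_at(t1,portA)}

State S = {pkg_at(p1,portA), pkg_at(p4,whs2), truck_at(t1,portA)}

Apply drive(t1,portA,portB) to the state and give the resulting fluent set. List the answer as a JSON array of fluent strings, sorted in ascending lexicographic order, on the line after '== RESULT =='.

Progress:
  pre ⊆ S: {truck_at(t1,portA)} ⊆ S  — applicable
  S \ del = {pkg_at(p1,portA), pkg_at(p4,whs2)}
  ∪ add   = {pkg_at(p1,portA), pkg_at(p4,whs2), truck_at(t1,portB)}

== RESULT ==
["pkg_at(p1,portA)", "pkg_at(p4,whs2)", "truck_at(t1,portB)"]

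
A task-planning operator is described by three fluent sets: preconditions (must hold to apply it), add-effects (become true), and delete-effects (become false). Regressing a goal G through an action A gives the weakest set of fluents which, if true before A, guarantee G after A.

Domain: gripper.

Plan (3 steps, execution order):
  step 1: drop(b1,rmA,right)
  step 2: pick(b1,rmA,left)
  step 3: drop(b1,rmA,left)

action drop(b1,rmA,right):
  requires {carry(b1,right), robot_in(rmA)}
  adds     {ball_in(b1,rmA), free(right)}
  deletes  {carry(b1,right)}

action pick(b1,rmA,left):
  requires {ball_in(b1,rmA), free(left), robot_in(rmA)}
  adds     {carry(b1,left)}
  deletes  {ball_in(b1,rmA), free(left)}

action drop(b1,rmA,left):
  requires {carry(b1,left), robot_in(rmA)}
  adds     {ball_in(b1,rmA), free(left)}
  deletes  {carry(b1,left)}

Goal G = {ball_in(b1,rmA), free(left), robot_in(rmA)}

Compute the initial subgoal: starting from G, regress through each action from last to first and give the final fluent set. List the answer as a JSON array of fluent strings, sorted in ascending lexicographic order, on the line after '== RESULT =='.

Regress step by step:
  through step 3 (drop(b1,rmA,left)): drop {ball_in(b1,rmA), free(left)}, keep {robot_in(rmA)}, require {carry(b1,left), robot_in(rmA)}
    → {carry(b1,left), robot_in(rmA)}
  through step 2 (pick(b1,rmA,left)): drop {carry(b1,left)}, keep {robot_in(rmA)}, require {ball_in(b1,rmA), free(left), robot_in(rmA)}
    → {ball_in(b1,rmA), free(left), robot_in(rmA)}
  through step 1 (drop(b1,rmA,right)): drop {ball_in(b1,rmA)}, keep {free(left), robot_in(rmA)}, require {carry(b1,right), robot_in(rmA)}
    → {carry(b1,right), free(left), robot_in(rmA)}

== RESULT ==
["carry(b1,right)", "free(left)", "robot_in(rmA)"]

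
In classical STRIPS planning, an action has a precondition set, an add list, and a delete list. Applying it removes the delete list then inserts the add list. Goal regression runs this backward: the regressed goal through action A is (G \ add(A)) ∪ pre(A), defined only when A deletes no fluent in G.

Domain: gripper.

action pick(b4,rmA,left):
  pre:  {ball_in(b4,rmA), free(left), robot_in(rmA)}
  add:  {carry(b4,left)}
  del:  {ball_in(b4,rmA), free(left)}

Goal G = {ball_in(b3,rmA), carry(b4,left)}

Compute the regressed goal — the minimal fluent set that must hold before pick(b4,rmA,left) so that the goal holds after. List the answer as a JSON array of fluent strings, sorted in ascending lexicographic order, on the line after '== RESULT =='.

Regress:
  G ∩ del = {}  (empty — regression defined)
  G \ add = {ball_in(b3,rmA), carry(b4,left)} \ {carry(b4,left)} = {ball_in(b3,rmA)}
  ∪ pre   = {ball_in(b3,rmA)} ∪ {ball_in(b4,rmA), free(left), robot_in(rmA)}
          = {ball_in(b3,rmA), ball_in(b4,rmA), free(left), robot_in(rmA)}

== RESULT ==
["ball_in(b3,rmA)", "ball_in(b4,rmA)", "free(left)", "robot_in(rmA)"]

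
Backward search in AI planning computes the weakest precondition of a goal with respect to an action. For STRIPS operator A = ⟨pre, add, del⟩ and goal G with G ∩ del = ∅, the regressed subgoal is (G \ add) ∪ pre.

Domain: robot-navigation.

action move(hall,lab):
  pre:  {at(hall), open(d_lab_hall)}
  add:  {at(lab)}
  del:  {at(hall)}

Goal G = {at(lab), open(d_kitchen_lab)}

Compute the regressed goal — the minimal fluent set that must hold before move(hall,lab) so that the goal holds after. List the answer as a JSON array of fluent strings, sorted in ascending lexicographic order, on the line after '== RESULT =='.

Compute (G \ add) ∪ pre:
  G ∩ del = {}  (empty — regression defined)
  G \ add = {at(lab), open(d_kitchen_lab)} \ {at(lab)} = {open(d_kitchen_lab)}
  ∪ pre   = {open(d_kitchen_lab)} ∪ {at(hall), open(d_lab_hall)}
          = {at(hall), open(d_kitchen_lab), open(d_lab_hall)}

== RESULT ==
["at(hall)", "open(d_kitchen_lab)", "open(d_lab_hall)"]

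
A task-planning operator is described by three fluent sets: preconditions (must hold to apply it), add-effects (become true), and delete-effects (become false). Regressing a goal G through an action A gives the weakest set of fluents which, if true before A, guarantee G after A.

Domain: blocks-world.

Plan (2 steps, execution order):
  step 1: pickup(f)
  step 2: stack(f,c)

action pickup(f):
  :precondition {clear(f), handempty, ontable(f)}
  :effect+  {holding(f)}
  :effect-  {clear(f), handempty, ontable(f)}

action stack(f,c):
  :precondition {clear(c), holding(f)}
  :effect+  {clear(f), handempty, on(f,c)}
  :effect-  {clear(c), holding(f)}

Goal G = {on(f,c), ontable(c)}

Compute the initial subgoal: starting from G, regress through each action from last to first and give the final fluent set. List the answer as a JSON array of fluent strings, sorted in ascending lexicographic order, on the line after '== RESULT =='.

Regress step by step:
  through step 2 (stack(f,c)): drop {on(f,c)}, keep {ontable(c)}, require {clear(c), holding(f)}
    → {clear(c), holding(f), ontable(c)}
  through step 1 (pickup(f)): drop {holding(f)}, keep {clear(c), ontable(c)}, require {clear(f), handempty, ontable(f)}
    → {clear(c), clear(f), handempty, ontable(c), ontable(f)}

== RESULT ==
["clear(c)", "clear(f)", "handempty", "ontable(c)", "ontable(f)"]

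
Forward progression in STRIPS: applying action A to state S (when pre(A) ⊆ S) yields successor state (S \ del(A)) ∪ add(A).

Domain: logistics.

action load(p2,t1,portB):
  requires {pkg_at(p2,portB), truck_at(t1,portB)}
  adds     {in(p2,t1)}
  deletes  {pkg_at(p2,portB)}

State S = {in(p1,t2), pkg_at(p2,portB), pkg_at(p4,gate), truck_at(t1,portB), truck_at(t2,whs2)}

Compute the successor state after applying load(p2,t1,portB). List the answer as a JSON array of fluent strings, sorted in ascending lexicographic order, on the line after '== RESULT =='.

Compute (S \ del) ∪ add:
  pre ⊆ S: {pkg_at(p2,portB), truck_at(t1,portB)} ⊆ S  — applicable
  S \ del = {in(p1,t2), pkg_at(p4,gate), truck_at(t1,portB), truck_at(t2,whs2)}
  ∪ add   = {in(p1,t2), in(p2,t1), pkg_at(p4,gate), truck_at(t1,portB), truck_at(t2,whs2)}

== RESULT ==
["in(p1,t2)", "in(p2,t1)", "pkg_at(p4,gate)", "truck_at(t1,portB)", "truck_at(t2,whs2)"]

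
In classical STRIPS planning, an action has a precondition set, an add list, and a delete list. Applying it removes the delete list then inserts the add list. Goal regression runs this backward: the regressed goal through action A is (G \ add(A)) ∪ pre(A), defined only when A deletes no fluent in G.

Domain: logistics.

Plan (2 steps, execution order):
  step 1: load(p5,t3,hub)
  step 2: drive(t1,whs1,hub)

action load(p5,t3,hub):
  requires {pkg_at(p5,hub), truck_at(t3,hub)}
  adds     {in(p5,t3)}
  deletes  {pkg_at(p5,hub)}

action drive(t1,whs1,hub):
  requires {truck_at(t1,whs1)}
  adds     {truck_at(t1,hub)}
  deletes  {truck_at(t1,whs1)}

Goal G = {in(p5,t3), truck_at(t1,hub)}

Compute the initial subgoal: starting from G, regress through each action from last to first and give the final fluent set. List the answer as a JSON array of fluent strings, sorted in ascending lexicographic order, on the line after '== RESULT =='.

Regress step by step:
  through step 2 (drive(t1,whs1,hub)): drop {truck_at(t1,hub)}, keep {in(p5,t3)}, require {truck_at(t1,whs1)}
    → {in(p5,t3), truck_at(t1,whs1)}
  through step 1 (load(p5,t3,hub)): drop {in(p5,t3)}, keep {truck_at(t1,whs1)}, require {pkg_at(p5,hub), truck_at(t3,hub)}
    → {pkg_at(p5,hub), truck_at(t1,whs1), truck_at(t3,hub)}

== RESULT ==
["pkg_at(p5,hub)", "truck_at(t1,whs1)", "truck_at(t3,hub)"]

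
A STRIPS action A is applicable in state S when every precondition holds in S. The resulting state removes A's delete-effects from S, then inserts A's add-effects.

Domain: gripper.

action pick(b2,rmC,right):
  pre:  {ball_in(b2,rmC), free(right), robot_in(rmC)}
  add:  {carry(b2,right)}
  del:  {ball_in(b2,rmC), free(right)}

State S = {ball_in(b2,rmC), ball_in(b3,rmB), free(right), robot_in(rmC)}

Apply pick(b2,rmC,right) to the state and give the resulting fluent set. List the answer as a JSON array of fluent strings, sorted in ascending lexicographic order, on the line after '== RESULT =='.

Compute (S \ del) ∪ add:
  pre ⊆ S: {ball_in(b2,rmC), free(right), robot_in(rmC)} ⊆ S  — applicable
  S \ del = {ball_in(b3,rmB), robot_in(rmC)}
  ∪ add   = {ball_in(b3,rmB), carry(b2,right), robot_in(rmC)}

== RESULT ==
["ball_in(b3,rmB)", "carry(b2,right)", "robot_in(rmC)"]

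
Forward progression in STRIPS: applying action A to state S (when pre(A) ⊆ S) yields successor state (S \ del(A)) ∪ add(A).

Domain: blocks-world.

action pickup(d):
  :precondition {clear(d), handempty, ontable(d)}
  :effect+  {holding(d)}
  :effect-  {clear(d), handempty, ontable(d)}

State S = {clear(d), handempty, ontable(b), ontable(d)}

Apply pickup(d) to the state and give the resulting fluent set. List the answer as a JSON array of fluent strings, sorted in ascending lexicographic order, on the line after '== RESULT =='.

Compute (S \ del) ∪ add:
  pre ⊆ S: {clear(d), handempty, ontable(d)} ⊆ S  — applicable
  S \ del = {ontable(b)}
  ∪ add   = {holding(d), ontable(b)}

== RESULT ==
["holding(d)", "ontable(b)"]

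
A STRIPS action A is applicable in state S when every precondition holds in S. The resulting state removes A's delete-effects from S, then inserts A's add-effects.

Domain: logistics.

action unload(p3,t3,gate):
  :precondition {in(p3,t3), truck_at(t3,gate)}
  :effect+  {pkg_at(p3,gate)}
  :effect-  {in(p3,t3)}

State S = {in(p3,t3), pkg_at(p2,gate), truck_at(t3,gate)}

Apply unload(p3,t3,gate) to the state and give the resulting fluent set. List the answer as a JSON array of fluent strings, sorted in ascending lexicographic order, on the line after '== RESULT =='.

Compute (S \ del) ∪ add:
  pre ⊆ S: {in(p3,t3), truck_at(t3,gate)} ⊆ S  — applicable
  S \ del = {pkg_at(p2,gate), truck_at(t3,gate)}
  ∪ add   = {pkg_at(p2,gate), pkg_at(p3,gate), truck_at(t3,gate)}

== RESULT ==
["pkg_at(p2,gate)", "pkg_at(p3,gate)", "truck_at(t3,gate)"]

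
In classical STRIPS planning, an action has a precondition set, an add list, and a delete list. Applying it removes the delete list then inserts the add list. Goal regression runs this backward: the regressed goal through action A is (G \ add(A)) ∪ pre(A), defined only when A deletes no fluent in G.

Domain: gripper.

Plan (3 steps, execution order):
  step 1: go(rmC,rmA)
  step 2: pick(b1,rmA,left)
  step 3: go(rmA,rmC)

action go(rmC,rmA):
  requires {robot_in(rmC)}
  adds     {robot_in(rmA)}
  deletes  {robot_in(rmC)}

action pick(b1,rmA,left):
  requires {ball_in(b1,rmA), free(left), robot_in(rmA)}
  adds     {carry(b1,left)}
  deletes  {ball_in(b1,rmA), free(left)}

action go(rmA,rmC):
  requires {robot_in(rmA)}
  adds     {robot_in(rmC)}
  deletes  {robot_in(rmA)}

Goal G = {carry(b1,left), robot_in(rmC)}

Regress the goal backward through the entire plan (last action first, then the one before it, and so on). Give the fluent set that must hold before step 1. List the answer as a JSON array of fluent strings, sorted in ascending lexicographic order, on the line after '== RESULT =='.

Regress step by step:
  through step 3 (go(rmA,rmC)): drop {robot_in(rmC)}, keep {carry(b1,left)}, require {robot_in(rmA)}
    → {carry(b1,left), robot_in(rmA)}
  through step 2 (pick(b1,rmA,left)): drop {carry(b1,left)}, keep {robot_in(rmA)}, require {ball_in(b1,rmA), free(left), robot_in(rmA)}
    → {ball_in(b1,rmA), free(left), robot_in(rmA)}
  through step 1 (go(rmC,rmA)): drop {robot_in(rmA)}, keep {ball_in(b1,rmA), free(left)}, require {robot_in(rmC)}
    → {ball_in(b1,rmA), free(left), robot_in(rmC)}

== RESULT ==
["ball_in(b1,rmA)", "free(left)", "robot_in(rmC)"]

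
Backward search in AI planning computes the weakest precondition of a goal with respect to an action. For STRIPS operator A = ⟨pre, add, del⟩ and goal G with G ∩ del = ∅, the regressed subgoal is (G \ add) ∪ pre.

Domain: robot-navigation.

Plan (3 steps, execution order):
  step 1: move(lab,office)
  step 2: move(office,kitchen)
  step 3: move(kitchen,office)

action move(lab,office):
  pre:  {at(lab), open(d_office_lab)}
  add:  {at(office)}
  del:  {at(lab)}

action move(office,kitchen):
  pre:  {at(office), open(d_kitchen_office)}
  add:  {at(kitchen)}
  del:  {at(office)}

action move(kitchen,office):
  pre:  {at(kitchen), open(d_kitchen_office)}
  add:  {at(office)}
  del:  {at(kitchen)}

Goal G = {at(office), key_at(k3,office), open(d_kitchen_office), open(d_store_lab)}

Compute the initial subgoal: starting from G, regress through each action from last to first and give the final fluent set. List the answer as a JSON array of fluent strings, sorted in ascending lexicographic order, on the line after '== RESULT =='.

Work backward from the goal:
  through step 3 (move(kitchen,office)): drop {at(office)}, keep {key_at(k3,office), open(d_kitchen_office), open(d_store_lab)}, require {at(kitchen), open(d_kitchen_office)}
    → {at(kitchen), key_at(k3,office), open(d_kitchen_office), open(d_store_lab)}
  through step 2 (move(office,kitchen)): drop {at(kitchen)}, keep {key_at(k3,office), open(d_kitchen_office), open(d_store_lab)}, require {at(office), open(d_kitchen_office)}
    → {at(office), key_at(k3,office), open(d_kitchen_office), open(d_store_lab)}
  through step 1 (move(lab,office)): drop {at(office)}, keep {key_at(k3,office), open(d_kitchen_office), open(d_store_lab)}, require {at(lab), open(d_office_lab)}
    → {at(lab), key_at(k3,office), open(d_kitchen_office), open(d_office_lab), open(d_store_lab)}

== RESULT ==
["at(lab)", "key_at(k3,office)", "open(d_kitchen_office)", "open(d_office_lab)", "open(d_store_lab)"]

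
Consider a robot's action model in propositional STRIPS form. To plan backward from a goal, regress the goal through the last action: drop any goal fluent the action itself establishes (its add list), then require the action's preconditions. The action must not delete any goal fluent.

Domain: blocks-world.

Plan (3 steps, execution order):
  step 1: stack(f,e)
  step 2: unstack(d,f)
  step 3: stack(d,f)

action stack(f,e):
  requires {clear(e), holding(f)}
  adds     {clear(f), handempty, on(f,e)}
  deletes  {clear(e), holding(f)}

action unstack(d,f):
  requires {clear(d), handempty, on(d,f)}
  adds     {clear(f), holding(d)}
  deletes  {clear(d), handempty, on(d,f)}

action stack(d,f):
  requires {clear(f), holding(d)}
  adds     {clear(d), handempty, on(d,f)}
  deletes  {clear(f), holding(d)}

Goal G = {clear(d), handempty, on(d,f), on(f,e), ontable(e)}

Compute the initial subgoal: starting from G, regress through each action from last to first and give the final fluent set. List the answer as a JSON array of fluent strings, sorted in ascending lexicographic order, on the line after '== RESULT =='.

Regress step by step:
  through step 3 (stack(d,f)): drop {clear(d), handempty, on(d,f)}, keep {on(f,e), ontable(e)}, require {clear(f), holding(d)}
    → {clear(f), holding(d), on(f,e), ontable(e)}
  through step 2 (unstack(d,f)): drop {clear(f), holding(d)}, keep {on(f,e), ontable(e)}, require {clear(d), handempty, on(d,f)}
    → {clear(d), handempty, on(d,f), on(f,e), ontable(e)}
  through step 1 (stack(f,e)): drop {handempty, on(f,e)}, keep {clear(d), on(d,f), ontable(e)}, require {clear(e), holding(f)}
    → {clear(d), clear(e), holding(f), on(d,f), ontable(e)}

== RESULT ==
["clear(d)", "clear(e)", "holding(f)", "on(d,f)", "ontable(e)"]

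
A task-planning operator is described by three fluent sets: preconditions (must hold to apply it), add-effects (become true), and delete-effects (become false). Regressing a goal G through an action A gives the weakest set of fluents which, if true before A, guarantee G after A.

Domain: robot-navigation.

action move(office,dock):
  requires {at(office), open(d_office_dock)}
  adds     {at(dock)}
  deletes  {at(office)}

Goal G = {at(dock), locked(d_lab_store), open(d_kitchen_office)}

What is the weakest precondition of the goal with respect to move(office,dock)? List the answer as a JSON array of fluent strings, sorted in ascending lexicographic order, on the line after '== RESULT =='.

Compute (G \ add) ∪ pre:
  G ∩ del = {}  (empty — regression defined)
  G \ add = {at(dock), locked(d_lab_store), open(d_kitchen_office)} \ {at(dock)} = {locked(d_lab_store), open(d_kitchen_office)}
  ∪ pre   = {locked(d_lab_store), open(d_kitchen_office)} ∪ {at(office), open(d_office_dock)}
          = {at(office), locked(d_lab_store), open(d_kitchen_office), open(d_office_dock)}

== RESULT ==
["at(office)", "locked(d_lab_store)", "open(d_kitchen_office)", "open(d_office_dock)"]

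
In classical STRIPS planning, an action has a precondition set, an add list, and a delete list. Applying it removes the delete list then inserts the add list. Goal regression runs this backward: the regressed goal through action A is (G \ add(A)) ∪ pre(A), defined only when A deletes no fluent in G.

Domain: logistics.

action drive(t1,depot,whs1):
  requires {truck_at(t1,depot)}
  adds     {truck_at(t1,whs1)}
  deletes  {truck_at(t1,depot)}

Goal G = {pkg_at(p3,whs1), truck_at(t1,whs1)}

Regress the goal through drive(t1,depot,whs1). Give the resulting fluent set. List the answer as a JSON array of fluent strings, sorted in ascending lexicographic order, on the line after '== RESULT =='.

Compute (G \ add) ∪ pre:
  G ∩ del = {}  (empty — regression defined)
  G \ add = {pkg_at(p3,whs1), truck_at(t1,whs1)} \ {truck_at(t1,whs1)} = {pkg_at(p3,whs1)}
  ∪ pre   = {pkg_at(p3,whs1)} ∪ {truck_at(t1,depot)}
          = {pkg_at(p3,whs1), truck_at(t1,depot)}

== RESULT ==
["pkg_at(p3,whs1)", "truck_at(t1,depot)"]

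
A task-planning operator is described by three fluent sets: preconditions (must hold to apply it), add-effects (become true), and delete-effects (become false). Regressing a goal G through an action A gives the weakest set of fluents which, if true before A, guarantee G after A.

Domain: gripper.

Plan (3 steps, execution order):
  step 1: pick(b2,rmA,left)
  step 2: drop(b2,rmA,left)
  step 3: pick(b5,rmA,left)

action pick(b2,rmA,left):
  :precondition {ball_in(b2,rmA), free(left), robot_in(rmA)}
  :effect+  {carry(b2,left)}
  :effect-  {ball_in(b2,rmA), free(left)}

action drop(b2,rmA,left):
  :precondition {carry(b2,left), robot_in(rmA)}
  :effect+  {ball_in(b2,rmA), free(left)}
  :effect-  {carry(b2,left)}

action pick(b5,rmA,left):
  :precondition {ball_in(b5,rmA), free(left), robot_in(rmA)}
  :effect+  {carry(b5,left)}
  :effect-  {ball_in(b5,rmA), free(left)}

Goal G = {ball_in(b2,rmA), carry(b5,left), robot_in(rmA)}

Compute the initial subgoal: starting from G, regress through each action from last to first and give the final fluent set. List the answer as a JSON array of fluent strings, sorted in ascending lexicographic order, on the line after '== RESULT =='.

Regress step by step:
  through step 3 (pick(b5,rmA,left)): drop {carry(b5,left)}, keep {ball_in(b2,rmA), robot_in(rmA)}, require {ball_in(b5,rmA), free(left), robot_in(rmA)}
    → {ball_in(b2,rmA), ball_in(b5,rmA), free(left), robot_in(rmA)}
  through step 2 (drop(b2,rmA,left)): drop {ball_in(b2,rmA), free(left)}, keep {ball_in(b5,rmA), robot_in(rmA)}, require {carry(b2,left), robot_in(rmA)}
    → {ball_in(b5,rmA), carry(b2,left), robot_in(rmA)}
  through step 1 (pick(b2,rmA,left)): drop {carry(b2,left)}, keep {ball_in(b5,rmA), robot_in(rmA)}, require {ball_in(b2,rmA), free(left), robot_in(rmA)}
    → {ball_in(b2,rmA), ball_in(b5,rmA), free(left), robot_in(rmA)}

== RESULT ==
["ball_in(b2,rmA)", "ball_in(b5,rmA)", "free(left)", "robot_in(rmA)"]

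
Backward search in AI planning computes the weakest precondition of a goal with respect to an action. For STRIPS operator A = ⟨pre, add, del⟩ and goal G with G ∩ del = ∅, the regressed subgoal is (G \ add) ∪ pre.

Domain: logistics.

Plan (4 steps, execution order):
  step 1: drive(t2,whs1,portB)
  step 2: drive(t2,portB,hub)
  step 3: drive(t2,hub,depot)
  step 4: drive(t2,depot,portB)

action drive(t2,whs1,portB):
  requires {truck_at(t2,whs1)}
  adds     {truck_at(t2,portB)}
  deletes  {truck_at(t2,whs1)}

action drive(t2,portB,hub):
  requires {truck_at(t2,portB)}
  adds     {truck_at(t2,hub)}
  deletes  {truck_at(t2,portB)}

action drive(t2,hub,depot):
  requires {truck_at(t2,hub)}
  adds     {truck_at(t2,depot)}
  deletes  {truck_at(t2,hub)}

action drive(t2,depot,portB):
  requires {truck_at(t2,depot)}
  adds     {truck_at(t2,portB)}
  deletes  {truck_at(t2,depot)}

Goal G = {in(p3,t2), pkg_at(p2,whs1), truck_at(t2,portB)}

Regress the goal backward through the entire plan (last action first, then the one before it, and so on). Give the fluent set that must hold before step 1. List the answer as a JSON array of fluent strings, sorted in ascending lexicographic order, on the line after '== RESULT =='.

Regress step by step:
  through step 4 (drive(t2,depot,portB)): drop {truck_at(t2,portB)}, keep {in(p3,t2), pkg_at(p2,whs1)}, require {truck_at(t2,depot)}
    → {in(p3,t2), pkg_at(p2,whs1), truck_at(t2,depot)}
  through step 3 (drive(t2,hub,depot)): drop {truck_at(t2,depot)}, keep {in(p3,t2), pkg_at(p2,whs1)}, require {truck_at(t2,hub)}
    → {in(p3,t2), pkg_at(p2,whs1), truck_at(t2,hub)}
  through step 2 (drive(t2,portB,hub)): drop {truck_at(t2,hub)}, keep {in(p3,t2), pkg_at(p2,whs1)}, require {truck_at(t2,portB)}
    → {in(p3,t2), pkg_at(p2,whs1), truck_at(t2,portB)}
  through step 1 (drive(t2,whs1,portB)): drop {truck_at(t2,portB)}, keep {in(p3,t2), pkg_at(p2,whs1)}, require {truck_at(t2,whs1)}
    → {in(p3,t2), pkg_at(p2,whs1), truck_at(t2,whs1)}

== RESULT ==
["in(p3,t2)", "pkg_at(p2,whs1)", "truck_at(t2,whs1)"]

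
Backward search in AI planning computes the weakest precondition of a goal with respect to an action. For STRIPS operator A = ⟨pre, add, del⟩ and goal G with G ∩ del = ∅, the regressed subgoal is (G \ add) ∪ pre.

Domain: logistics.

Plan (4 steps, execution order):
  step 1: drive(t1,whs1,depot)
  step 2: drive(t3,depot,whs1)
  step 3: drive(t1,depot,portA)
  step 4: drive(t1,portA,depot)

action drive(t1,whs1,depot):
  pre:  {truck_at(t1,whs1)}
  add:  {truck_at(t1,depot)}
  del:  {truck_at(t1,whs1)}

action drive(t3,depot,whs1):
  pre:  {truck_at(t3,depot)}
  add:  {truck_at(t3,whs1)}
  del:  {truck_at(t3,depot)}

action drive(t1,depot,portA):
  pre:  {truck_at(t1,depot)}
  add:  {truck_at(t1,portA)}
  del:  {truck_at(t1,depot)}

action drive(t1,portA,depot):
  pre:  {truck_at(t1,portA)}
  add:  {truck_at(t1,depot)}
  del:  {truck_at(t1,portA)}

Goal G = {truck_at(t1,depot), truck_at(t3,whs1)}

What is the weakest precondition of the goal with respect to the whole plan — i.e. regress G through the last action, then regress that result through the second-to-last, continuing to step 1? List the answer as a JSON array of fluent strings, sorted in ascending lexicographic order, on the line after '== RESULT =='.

Work backward from the goal:
  through step 4 (drive(t1,portA,depot)): drop {truck_at(t1,depot)}, keep {truck_at(t3,whs1)}, require {truck_at(t1,portA)}
    → {truck_at(t1,portA), truck_at(t3,whs1)}
  through step 3 (drive(t1,depot,portA)): drop {truck_at(t1,portA)}, keep {truck_at(t3,whs1)}, require {truck_at(t1,depot)}
    → {truck_at(t1,depot), truck_at(t3,whs1)}
  through step 2 (drive(t3,depot,whs1)): drop {truck_at(t3,whs1)}, keep {truck_at(t1,depot)}, require {truck_at(t3,depot)}
    → {truck_at(t1,depot), truck_at(t3,depot)}
  through step 1 (drive(t1,whs1,depot)): drop {truck_at(t1,depot)}, keep {truck_at(t3,depot)}, require {truck_at(t1,whs1)}
    → {truck_at(t1,whs1), truck_at(t3,depot)}

== RESULT ==
["truck_at(t1,whs1)", "truck_at(t3,depot)"]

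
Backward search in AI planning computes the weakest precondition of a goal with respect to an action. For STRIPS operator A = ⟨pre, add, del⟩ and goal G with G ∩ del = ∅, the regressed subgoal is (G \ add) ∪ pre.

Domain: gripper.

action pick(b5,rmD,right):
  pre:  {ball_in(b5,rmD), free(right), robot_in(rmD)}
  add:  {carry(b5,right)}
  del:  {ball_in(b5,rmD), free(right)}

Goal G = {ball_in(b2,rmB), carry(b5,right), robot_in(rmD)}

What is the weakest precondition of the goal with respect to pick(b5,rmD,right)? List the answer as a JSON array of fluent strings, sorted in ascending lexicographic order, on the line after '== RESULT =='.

Compute (G \ add) ∪ pre:
  G ∩ del = {}  (empty — regression defined)
  G \ add = {ball_in(b2,rmB), carry(b5,right), robot_in(rmD)} \ {carry(b5,right)} = {ball_in(b2,rmB), robot_in(rmD)}
  ∪ pre   = {ball_in(b2,rmB), robot_in(rmD)} ∪ {ball_in(b5,rmD), free(right), robot_in(rmD)}
          = {ball_in(b2,rmB), ball_in(b5,rmD), free(right), robot_in(rmD)}

== RESULT ==
["ball_in(b2,rmB)", "ball_in(b5,rmD)", "free(right)", "robot_in(rmD)"]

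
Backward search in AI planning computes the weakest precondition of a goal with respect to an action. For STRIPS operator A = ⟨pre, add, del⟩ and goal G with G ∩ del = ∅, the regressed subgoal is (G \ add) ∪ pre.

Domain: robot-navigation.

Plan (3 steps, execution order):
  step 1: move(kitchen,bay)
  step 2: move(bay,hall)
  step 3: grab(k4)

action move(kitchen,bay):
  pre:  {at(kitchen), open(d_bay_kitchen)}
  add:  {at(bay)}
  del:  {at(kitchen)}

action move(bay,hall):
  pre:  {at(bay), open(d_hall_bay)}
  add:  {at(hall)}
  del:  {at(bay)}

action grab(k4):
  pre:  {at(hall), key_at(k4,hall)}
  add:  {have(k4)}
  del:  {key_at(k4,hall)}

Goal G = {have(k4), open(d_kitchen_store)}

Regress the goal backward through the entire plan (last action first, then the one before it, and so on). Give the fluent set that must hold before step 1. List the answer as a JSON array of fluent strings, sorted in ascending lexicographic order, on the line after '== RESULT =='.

Regress step by step:
  through step 3 (grab(k4)): drop {have(k4)}, keep {open(d_kitchen_store)}, require {at(hall), key_at(k4,hall)}
    → {at(hall), key_at(k4,hall), open(d_kitchen_store)}
  through step 2 (move(bay,hall)): drop {at(hall)}, keep {key_at(k4,hall), open(d_kitchen_store)}, require {at(bay), open(d_hall_bay)}
    → {at(bay), key_at(k4,hall), open(d_hall_bay), open(d_kitchen_store)}
  through step 1 (move(kitchen,bay)): drop {at(bay)}, keep {key_at(k4,hall), open(d_hall_bay), open(d_kitchen_store)}, require {at(kitchen), open(d_bay_kitchen)}
    → {at(kitchen), key_at(k4,hall), open(d_bay_kitchen), open(d_hall_bay), open(d_kitchen_store)}

== RESULT ==
["at(kitchen)", "key_at(k4,hall)", "open(d_bay_kitchen)", "open(d_hall_bay)", "open(d_kitchen_store)"]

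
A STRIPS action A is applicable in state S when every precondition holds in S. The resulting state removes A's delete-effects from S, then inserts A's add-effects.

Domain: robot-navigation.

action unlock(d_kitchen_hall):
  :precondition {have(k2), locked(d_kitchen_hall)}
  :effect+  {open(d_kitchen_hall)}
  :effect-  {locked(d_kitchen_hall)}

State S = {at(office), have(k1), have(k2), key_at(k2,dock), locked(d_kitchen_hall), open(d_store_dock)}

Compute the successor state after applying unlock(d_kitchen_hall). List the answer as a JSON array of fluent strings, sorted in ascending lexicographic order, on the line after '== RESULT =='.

Compute (S \ del) ∪ add:
  pre ⊆ S: {have(k2), locked(d_kitchen_hall)} ⊆ S  — applicable
  S \ del = {at(office), have(k1), have(k2), key_at(k2,dock), open(d_store_dock)}
  ∪ add   = {at(office), have(k1), have(k2), key_at(k2,dock), open(d_kitchen_hall), open(d_store_dock)}

== RESULT ==
["at(office)", "have(k1)", "have(k2)", "key_at(k2,dock)", "open(d_kitchen_hall)", "open(d_store_dock)"]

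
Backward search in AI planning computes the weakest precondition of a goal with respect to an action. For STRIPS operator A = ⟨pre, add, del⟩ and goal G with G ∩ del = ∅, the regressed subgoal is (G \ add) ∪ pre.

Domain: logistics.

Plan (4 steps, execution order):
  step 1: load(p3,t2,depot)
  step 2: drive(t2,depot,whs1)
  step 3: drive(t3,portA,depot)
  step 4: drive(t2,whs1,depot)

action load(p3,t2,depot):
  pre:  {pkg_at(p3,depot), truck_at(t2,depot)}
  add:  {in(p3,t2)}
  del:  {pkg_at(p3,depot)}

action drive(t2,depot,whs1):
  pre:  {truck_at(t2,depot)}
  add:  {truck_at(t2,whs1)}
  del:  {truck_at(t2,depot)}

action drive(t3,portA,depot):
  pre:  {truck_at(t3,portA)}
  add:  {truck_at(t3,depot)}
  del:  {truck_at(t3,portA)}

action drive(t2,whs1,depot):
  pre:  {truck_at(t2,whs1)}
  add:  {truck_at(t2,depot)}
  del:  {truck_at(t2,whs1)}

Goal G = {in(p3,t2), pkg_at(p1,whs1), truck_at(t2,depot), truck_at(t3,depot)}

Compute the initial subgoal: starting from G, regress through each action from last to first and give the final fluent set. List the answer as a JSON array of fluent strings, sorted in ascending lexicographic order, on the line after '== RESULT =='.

Work backward from the goal:
  through step 4 (drive(t2,whs1,depot)): drop {truck_at(t2,depot)}, keep {in(p3,t2), pkg_at(p1,whs1), truck_at(t3,depot)}, require {truck_at(t2,whs1)}
    → {in(p3,t2), pkg_at(p1,whs1), truck_at(t2,whs1), truck_at(t3,depot)}
  through step 3 (drive(t3,portA,depot)): drop {truck_at(t3,depot)}, keep {in(p3,t2), pkg_at(p1,whs1), truck_at(t2,whs1)}, require {truck_at(t3,portA)}
    → {in(p3,t2), pkg_at(p1,whs1), truck_at(t2,whs1), truck_at(t3,portA)}
  through step 2 (drive(t2,depot,whs1)): drop {truck_at(t2,whs1)}, keep {in(p3,t2), pkg_at(p1,whs1), truck_at(t3,portA)}, require {truck_at(t2,depot)}
    → {in(p3,t2), pkg_at(p1,whs1), truck_at(t2,depot), truck_at(t3,portA)}
  through step 1 (load(p3,t2,depot)): drop {in(p3,t2)}, keep {pkg_at(p1,whs1), truck_at(t2,depot), truck_at(t3,portA)}, require {pkg_at(p3,depot), truck_at(t2,depot)}
    → {pkg_at(p1,whs1), pkg_at(p3,depot), truck_at(t2,depot), truck_at(t3,portA)}

== RESULT ==
["pkg_at(p1,whs1)", "pkg_at(p3,depot)", "truck_at(t2,depot)", "truck_at(t3,portA)"]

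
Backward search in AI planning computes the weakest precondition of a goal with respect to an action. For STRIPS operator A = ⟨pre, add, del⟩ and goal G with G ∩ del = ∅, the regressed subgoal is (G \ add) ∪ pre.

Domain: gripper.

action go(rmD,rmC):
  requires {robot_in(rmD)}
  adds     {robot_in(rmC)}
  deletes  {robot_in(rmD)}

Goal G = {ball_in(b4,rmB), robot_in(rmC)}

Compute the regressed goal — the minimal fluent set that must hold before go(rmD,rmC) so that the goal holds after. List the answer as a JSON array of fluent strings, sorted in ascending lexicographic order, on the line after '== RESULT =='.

Compute (G \ add) ∪ pre:
  G ∩ del = {}  (empty — regression defined)
  G \ add = {ball_in(b4,rmB), robot_in(rmC)} \ {robot_in(rmC)} = {ball_in(b4,rmB)}
  ∪ pre   = {ball_in(b4,rmB)} ∪ {robot_in(rmD)}
          = {ball_in(b4,rmB), robot_in(rmD)}

== RESULT ==
["ball_in(b4,rmB)", "robot_in(rmD)"]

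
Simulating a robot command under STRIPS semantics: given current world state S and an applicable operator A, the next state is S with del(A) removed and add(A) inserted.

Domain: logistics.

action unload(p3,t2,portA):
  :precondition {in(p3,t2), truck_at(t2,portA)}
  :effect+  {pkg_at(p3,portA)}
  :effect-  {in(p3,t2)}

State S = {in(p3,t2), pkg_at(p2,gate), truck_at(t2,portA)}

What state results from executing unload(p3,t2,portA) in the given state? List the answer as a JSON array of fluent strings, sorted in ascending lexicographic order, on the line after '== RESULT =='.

Compute (S \ del) ∪ add:
  pre ⊆ S: {in(p3,t2), truck_at(t2,portA)} ⊆ S  — applicable
  S \ del = {pkg_at(p2,gate), truck_at(t2,portA)}
  ∪ add   = {pkg_at(p2,gate), pkg_at(p3,portA), truck_at(t2,portA)}

== RESULT ==
["pkg_at(p2,gate)", "pkg_at(p3,portA)", "truck_at(t2,portA)"]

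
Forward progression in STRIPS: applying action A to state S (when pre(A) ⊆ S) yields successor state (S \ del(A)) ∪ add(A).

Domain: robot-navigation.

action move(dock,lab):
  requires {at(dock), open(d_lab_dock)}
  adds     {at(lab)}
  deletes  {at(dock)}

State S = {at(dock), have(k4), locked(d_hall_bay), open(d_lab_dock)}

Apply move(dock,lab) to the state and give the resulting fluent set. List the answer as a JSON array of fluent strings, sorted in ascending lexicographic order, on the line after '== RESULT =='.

Progress:
  pre ⊆ S: {at(dock), open(d_lab_dock)} ⊆ S  — applicable
  S \ del = {have(k4), locked(d_hall_bay), open(d_lab_dock)}
  ∪ add   = {at(lab), have(k4), locked(d_hall_bay), open(d_lab_dock)}

== RESULT ==
["at(lab)", "have(k4)", "locked(d_hall_bay)", "open(d_lab_dock)"]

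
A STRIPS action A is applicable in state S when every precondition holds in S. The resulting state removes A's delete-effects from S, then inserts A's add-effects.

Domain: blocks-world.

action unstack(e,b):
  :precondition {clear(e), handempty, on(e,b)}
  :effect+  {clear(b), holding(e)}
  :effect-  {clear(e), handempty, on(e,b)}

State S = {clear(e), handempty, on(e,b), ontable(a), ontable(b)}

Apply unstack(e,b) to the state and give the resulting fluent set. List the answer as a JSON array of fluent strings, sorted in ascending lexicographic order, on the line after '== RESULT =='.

Compute (S \ del) ∪ add:
  pre ⊆ S: {clear(e), handempty, on(e,b)} ⊆ S  — applicable
  S \ del = {ontable(a), ontable(b)}
  ∪ add   = {clear(b), holding(e), ontable(a), ontable(b)}

== RESULT ==
["clear(b)", "holding(e)", "ontable(a)", "ontable(b)"]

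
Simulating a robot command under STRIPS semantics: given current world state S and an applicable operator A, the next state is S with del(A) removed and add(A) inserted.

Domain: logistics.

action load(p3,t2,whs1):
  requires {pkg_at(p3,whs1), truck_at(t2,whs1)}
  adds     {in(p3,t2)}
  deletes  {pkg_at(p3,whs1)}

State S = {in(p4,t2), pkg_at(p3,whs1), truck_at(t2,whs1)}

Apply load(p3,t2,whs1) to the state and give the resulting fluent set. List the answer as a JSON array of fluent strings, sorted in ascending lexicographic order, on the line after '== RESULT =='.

Compute (S \ del) ∪ add:
  pre ⊆ S: {pkg_at(p3,whs1), truck_at(t2,whs1)} ⊆ S  — applicable
  S \ del = {in(p4,t2), truck_at(t2,whs1)}
  ∪ add   = {in(p3,t2), in(p4,t2), truck_at(t2,whs1)}

== RESULT ==
["in(p3,t2)", "in(p4,t2)", "truck_at(t2,whs1)"]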